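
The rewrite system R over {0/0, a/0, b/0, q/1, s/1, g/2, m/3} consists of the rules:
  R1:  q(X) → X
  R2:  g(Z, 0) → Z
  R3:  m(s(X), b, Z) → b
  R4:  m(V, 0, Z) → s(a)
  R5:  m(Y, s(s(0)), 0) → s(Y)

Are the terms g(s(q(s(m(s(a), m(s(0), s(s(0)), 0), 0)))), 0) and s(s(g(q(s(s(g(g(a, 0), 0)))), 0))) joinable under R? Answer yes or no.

Reduce t₁ = g(s(q(s(m(s(a), m(s(0), s(s(0)), 0), 0)))), 0):
1. g(s(q(s(m(s(a), m(s(0), s(s(0)), 0), 0)))), 0)  →  s(q(s(m(s(a), m(s(0), s(s(0)), 0), 0))))   [R2 at ε]
2. s(q(s(m(s(a), m(s(0), s(s(0)), 0), 0))))  →  s(s(m(s(a), m(s(0), s(s(0)), 0), 0)))   [R1 at 1]
3. s(s(m(s(a), m(s(0), s(s(0)), 0), 0)))  →  s(s(m(s(a), s(s(0)), 0)))   [R5 at 1.1.2]
4. s(s(m(s(a), s(s(0)), 0)))  →  s(s(s(s(a))))   [R5 at 1.1]

Reduce t₂ = s(s(g(q(s(s(g(g(a, 0), 0)))), 0))):
1. s(s(g(q(s(s(g(g(a, 0), 0)))), 0)))  →  s(s(q(s(s(g(g(a, 0), 0))))))   [R2 at 1.1]
2. s(s(q(s(s(g(g(a, 0), 0))))))  →  s(s(s(s(g(g(a, 0), 0)))))   [R1 at 1.1]
3. s(s(s(s(g(g(a, 0), 0)))))  →  s(s(s(s(g(a, 0)))))   [R2 at 1.1.1.1]
4. s(s(s(s(g(a, 0)))))  →  s(s(s(s(a))))   [R2 at 1.1.1.1]

yes — NF(t₁) = s(s(s(s(a)))), NF(t₂) = s(s(s(s(a))))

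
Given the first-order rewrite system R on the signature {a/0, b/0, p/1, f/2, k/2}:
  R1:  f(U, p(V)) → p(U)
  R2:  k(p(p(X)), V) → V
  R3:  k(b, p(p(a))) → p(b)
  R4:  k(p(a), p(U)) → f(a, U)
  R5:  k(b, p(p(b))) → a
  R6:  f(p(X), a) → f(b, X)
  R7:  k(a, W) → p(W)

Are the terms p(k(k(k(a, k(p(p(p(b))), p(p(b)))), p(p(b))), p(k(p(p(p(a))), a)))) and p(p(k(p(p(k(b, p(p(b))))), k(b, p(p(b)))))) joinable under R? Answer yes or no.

Reduce t₁ = p(k(k(k(a, k(p(p(p(b))), p(p(b)))), p(p(b))), p(k(p(p(p(a))), a)))):
1. p(k(k(k(a, k(p(p(p(b))), p(p(b)))), p(p(b))), p(k(p(p(p(a))), a))))  →  p(k(k(p(k(p(p(p(b))), p(p(b)))), p(p(b))), p(k(p(p(p(a))), a))))   [R7 at 1.1.1]
2. p(k(k(p(k(p(p(p(b))), p(p(b)))), p(p(b))), p(k(p(p(p(a))), a))))  →  p(k(k(p(p(p(b))), p(p(b))), p(k(p(p(p(a))), a))))   [R2 at 1.1.1.1]
3. p(k(k(p(p(p(b))), p(p(b))), p(k(p(p(p(a))), a))))  →  p(k(p(p(b)), p(k(p(p(p(a))), a))))   [R2 at 1.1]
4. p(k(p(p(b)), p(k(p(p(p(a))), a))))  →  p(p(k(p(p(p(a))), a)))   [R2 at 1]
5. p(p(k(p(p(p(a))), a)))  →  p(p(a))   [R2 at 1.1]

Reduce t₂ = p(p(k(p(p(k(b, p(p(b))))), k(b, p(p(b)))))):
1. p(p(k(p(p(k(b, p(p(b))))), k(b, p(p(b))))))  →  p(p(k(b, p(p(b)))))   [R2 at 1.1]
2. p(p(k(b, p(p(b)))))  →  p(p(a))   [R5 at 1.1]

yes — NF(t₁) = p(p(a)), NF(t₂) = p(p(a))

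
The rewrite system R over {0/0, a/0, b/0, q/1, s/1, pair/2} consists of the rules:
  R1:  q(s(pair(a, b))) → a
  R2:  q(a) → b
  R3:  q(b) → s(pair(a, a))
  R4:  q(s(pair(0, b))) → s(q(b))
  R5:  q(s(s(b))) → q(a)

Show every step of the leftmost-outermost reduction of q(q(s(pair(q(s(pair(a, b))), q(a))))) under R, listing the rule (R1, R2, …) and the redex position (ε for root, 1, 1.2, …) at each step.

1. q(q(s(pair(q(s(pair(a, b))), q(a)))))  →  q(q(s(pair(a, q(a)))))   [R1 at 1.1.1.1]
2. q(q(s(pair(a, q(a)))))  →  q(q(s(pair(a, b))))   [R2 at 1.1.1.2]
3. q(q(s(pair(a, b))))  →  q(a)   [R1 at 1]
4. q(a)  →  b   [R2 at ε]

b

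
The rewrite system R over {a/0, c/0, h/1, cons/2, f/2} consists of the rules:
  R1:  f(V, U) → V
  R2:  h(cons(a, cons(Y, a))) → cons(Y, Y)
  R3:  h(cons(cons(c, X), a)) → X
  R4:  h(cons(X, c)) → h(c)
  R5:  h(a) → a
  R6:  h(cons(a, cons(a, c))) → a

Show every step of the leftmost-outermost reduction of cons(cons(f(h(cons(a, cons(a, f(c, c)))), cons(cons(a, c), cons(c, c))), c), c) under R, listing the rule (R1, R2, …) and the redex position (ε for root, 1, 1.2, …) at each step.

1. cons(cons(f(h(cons(a, cons(a, f(c, c)))), cons(cons(a, c), cons(c, c))), c), c)  →  cons(cons(h(cons(a, cons(a, f(c, c)))), c), c)   [R1 at 1.1]
2. cons(cons(h(cons(a, cons(a, f(c, c)))), c), c)  →  cons(cons(h(cons(a, cons(a, c))), c), c)   [R1 at 1.1.1.2.2]
3. cons(cons(h(cons(a, cons(a, c))), c), c)  →  cons(cons(a, c), c)   [R6 at 1.1]

cons(cons(a, c), c)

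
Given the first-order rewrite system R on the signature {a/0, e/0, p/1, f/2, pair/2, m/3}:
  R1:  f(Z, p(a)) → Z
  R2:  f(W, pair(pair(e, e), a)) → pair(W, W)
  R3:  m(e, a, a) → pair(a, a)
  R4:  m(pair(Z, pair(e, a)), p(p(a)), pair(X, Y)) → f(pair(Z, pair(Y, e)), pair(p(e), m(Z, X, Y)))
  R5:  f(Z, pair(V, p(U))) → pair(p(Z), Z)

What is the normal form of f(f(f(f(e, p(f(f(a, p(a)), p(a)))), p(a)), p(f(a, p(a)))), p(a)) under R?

1. f(f(f(f(e, p(f(f(a, p(a)), p(a)))), p(a)), p(f(a, p(a)))), p(a))  →  f(f(f(e, p(f(f(a, p(a)), p(a)))), p(a)), p(f(a, p(a))))   [R1 at ε]
2. f(f(f(e, p(f(f(a, p(a)), p(a)))), p(a)), p(f(a, p(a))))  →  f(f(e, p(f(f(a, p(a)), p(a)))), p(f(a, p(a))))   [R1 at 1]
3. f(f(e, p(f(f(a, p(a)), p(a)))), p(f(a, p(a))))  →  f(f(e, p(f(a, p(a)))), p(f(a, p(a))))   [R1 at 1.2.1]
4. f(f(e, p(f(a, p(a)))), p(f(a, p(a))))  →  f(f(e, p(a)), p(f(a, p(a))))   [R1 at 1.2.1]
5. f(f(e, p(a)), p(f(a, p(a))))  →  f(e, p(f(a, p(a))))   [R1 at 1]
6. f(e, p(f(a, p(a))))  →  f(e, p(a))   [R1 at 2.1]
7. f(e, p(a))  →  e   [R1 at ε]

e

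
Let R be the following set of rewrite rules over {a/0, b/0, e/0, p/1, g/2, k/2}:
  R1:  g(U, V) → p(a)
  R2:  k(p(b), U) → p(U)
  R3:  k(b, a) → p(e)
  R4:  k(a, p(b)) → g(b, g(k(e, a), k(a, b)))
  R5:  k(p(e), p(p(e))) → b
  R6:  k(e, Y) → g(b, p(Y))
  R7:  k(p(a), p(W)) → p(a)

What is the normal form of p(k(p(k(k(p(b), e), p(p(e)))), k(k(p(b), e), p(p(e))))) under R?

1. p(k(p(k(k(p(b), e), p(p(e)))), k(k(p(b), e), p(p(e)))))  →  p(k(p(k(p(e), p(p(e)))), k(k(p(b), e), p(p(e)))))   [R2 at 1.1.1.1]
2. p(k(p(k(p(e), p(p(e)))), k(k(p(b), e), p(p(e)))))  →  p(k(p(b), k(k(p(b), e), p(p(e)))))   [R5 at 1.1.1]
3. p(k(p(b), k(k(p(b), e), p(p(e)))))  →  p(p(k(k(p(b), e), p(p(e)))))   [R2 at 1]
4. p(p(k(k(p(b), e), p(p(e)))))  →  p(p(k(p(e), p(p(e)))))   [R2 at 1.1.1]
5. p(p(k(p(e), p(p(e)))))  →  p(p(b))   [R5 at 1.1]

p(p(b))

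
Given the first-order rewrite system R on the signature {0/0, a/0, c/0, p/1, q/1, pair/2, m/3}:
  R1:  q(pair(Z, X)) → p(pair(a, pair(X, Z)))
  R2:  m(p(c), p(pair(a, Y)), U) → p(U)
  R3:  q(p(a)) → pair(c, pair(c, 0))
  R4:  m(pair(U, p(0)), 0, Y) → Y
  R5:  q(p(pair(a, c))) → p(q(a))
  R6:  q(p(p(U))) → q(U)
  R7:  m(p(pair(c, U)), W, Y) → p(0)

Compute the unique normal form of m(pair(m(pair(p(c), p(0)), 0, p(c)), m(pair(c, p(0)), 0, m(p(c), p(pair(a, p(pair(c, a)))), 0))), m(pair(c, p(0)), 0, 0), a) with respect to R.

a

1. m(pair(m(pair(p(c), p(0)), 0, p(c)), m(pair(c, p(0)), 0, m(p(c), p(pair(a, p(pair(c, a)))), 0))), m(pair(c, p(0)), 0, 0), a)  →  m(pair(p(c), m(pair(c, p(0)), 0, m(p(c), p(pair(a, p(pair(c, a)))), 0))), m(pair(c, p(0)), 0, 0), a)   [R4 at 1.1]
2. m(pair(p(c), m(pair(c, p(0)), 0, m(p(c), p(pair(a, p(pair(c, a)))), 0))), m(pair(c, p(0)), 0, 0), a)  →  m(pair(p(c), m(p(c), p(pair(a, p(pair(c, a)))), 0)), m(pair(c, p(0)), 0, 0), a)   [R4 at 1.2]
3. m(pair(p(c), m(p(c), p(pair(a, p(pair(c, a)))), 0)), m(pair(c, p(0)), 0, 0), a)  →  m(pair(p(c), p(0)), m(pair(c, p(0)), 0, 0), a)   [R2 at 1.2]
4. m(pair(p(c), p(0)), m(pair(c, p(0)), 0, 0), a)  →  m(pair(p(c), p(0)), 0, a)   [R4 at 2]
5. m(pair(p(c), p(0)), 0, a)  →  a   [R4 at ε]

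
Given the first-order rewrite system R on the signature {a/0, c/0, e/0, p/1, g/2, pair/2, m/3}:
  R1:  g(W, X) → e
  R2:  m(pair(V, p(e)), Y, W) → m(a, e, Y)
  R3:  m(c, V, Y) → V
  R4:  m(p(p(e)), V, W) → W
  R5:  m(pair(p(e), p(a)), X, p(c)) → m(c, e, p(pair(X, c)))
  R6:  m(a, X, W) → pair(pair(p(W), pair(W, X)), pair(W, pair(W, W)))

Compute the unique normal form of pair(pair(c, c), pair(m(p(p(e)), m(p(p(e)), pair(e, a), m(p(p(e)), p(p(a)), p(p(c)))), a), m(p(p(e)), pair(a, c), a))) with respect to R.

pair(pair(c, c), pair(a, a))

1. pair(pair(c, c), pair(m(p(p(e)), m(p(p(e)), pair(e, a), m(p(p(e)), p(p(a)), p(p(c)))), a), m(p(p(e)), pair(a, c), a)))  →  pair(pair(c, c), pair(a, m(p(p(e)), pair(a, c), a)))   [R4 at 2.1]
2. pair(pair(c, c), pair(a, m(p(p(e)), pair(a, c), a)))  →  pair(pair(c, c), pair(a, a))   [R4 at 2.2]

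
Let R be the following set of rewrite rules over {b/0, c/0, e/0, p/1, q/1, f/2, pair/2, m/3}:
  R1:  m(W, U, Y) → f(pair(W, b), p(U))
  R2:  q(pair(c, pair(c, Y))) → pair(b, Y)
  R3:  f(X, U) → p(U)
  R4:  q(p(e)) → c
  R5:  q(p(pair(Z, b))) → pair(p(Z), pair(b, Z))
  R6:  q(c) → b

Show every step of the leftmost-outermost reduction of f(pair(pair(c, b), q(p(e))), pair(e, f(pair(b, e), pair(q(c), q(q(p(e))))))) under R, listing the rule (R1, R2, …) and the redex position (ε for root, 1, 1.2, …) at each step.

p(pair(e, p(pair(b, b))))

1. f(pair(pair(c, b), q(p(e))), pair(e, f(pair(b, e), pair(q(c), q(q(p(e)))))))  →  p(pair(e, f(pair(b, e), pair(q(c), q(q(p(e)))))))   [R3 at ε]
2. p(pair(e, f(pair(b, e), pair(q(c), q(q(p(e)))))))  →  p(pair(e, p(pair(q(c), q(q(p(e)))))))   [R3 at 1.2]
3. p(pair(e, p(pair(q(c), q(q(p(e)))))))  →  p(pair(e, p(pair(b, q(q(p(e)))))))   [R6 at 1.2.1.1]
4. p(pair(e, p(pair(b, q(q(p(e)))))))  →  p(pair(e, p(pair(b, q(c)))))   [R4 at 1.2.1.2.1]
5. p(pair(e, p(pair(b, q(c)))))  →  p(pair(e, p(pair(b, b))))   [R6 at 1.2.1.2]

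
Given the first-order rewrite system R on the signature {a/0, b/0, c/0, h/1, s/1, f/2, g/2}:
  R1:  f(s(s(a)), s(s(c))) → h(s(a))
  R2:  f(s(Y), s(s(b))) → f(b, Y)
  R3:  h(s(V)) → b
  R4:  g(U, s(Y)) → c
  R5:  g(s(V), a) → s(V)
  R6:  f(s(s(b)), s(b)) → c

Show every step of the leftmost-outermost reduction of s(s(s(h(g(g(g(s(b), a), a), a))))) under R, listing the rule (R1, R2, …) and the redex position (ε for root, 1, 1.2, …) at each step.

1. s(s(s(h(g(g(g(s(b), a), a), a)))))  →  s(s(s(h(g(g(s(b), a), a)))))   [R5 at 1.1.1.1.1.1]
2. s(s(s(h(g(g(s(b), a), a)))))  →  s(s(s(h(g(s(b), a)))))   [R5 at 1.1.1.1.1]
3. s(s(s(h(g(s(b), a)))))  →  s(s(s(h(s(b)))))   [R5 at 1.1.1.1]
4. s(s(s(h(s(b)))))  →  s(s(s(b)))   [R3 at 1.1.1]

s(s(s(b)))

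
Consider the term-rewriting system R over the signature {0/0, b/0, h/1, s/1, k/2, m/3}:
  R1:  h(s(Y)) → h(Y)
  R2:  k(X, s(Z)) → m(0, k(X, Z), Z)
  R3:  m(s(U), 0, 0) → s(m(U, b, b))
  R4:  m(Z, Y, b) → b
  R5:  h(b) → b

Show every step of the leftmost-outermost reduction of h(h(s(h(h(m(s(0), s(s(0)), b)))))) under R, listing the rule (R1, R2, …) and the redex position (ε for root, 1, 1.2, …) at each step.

b

1. h(h(s(h(h(m(s(0), s(s(0)), b))))))  →  h(h(h(h(m(s(0), s(s(0)), b)))))   [R1 at 1]
2. h(h(h(h(m(s(0), s(s(0)), b)))))  →  h(h(h(h(b))))   [R4 at 1.1.1.1]
3. h(h(h(h(b))))  →  h(h(h(b)))   [R5 at 1.1.1]
4. h(h(h(b)))  →  h(h(b))   [R5 at 1.1]
5. h(h(b))  →  h(b)   [R5 at 1]
6. h(b)  →  b   [R5 at ε]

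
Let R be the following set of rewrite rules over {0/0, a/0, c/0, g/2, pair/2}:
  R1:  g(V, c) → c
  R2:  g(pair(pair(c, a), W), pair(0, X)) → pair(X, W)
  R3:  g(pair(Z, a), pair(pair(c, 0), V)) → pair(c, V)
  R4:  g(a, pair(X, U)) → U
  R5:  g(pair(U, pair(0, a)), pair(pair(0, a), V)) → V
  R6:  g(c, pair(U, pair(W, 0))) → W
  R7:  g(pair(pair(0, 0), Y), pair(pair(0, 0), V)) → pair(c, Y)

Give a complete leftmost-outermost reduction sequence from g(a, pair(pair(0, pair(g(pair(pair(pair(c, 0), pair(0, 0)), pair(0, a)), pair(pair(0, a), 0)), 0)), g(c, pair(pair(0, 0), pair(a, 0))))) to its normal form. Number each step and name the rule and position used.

a

1. g(a, pair(pair(0, pair(g(pair(pair(pair(c, 0), pair(0, 0)), pair(0, a)), pair(pair(0, a), 0)), 0)), g(c, pair(pair(0, 0), pair(a, 0)))))  →  g(c, pair(pair(0, 0), pair(a, 0)))   [R4 at ε]
2. g(c, pair(pair(0, 0), pair(a, 0)))  →  a   [R6 at ε]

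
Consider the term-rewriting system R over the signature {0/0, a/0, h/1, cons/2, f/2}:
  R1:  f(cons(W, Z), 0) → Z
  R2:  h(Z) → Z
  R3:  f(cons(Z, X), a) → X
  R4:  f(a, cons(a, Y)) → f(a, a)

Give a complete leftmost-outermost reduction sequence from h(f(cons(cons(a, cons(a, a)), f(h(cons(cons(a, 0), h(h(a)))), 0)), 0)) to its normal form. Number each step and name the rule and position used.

1. h(f(cons(cons(a, cons(a, a)), f(h(cons(cons(a, 0), h(h(a)))), 0)), 0))  →  f(cons(cons(a, cons(a, a)), f(h(cons(cons(a, 0), h(h(a)))), 0)), 0)   [R2 at ε]
2. f(cons(cons(a, cons(a, a)), f(h(cons(cons(a, 0), h(h(a)))), 0)), 0)  →  f(h(cons(cons(a, 0), h(h(a)))), 0)   [R1 at ε]
3. f(h(cons(cons(a, 0), h(h(a)))), 0)  →  f(cons(cons(a, 0), h(h(a))), 0)   [R2 at 1]
4. f(cons(cons(a, 0), h(h(a))), 0)  →  h(h(a))   [R1 at ε]
5. h(h(a))  →  h(a)   [R2 at ε]
6. h(a)  →  a   [R2 at ε]

a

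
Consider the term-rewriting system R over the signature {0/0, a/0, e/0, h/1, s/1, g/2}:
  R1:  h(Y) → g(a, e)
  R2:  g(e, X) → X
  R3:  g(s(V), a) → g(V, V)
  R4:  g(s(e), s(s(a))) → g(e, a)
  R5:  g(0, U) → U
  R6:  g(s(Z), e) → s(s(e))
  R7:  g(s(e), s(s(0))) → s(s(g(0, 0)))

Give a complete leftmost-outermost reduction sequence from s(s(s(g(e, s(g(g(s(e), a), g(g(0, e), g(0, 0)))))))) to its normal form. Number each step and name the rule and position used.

s(s(s(s(0))))

1. s(s(s(g(e, s(g(g(s(e), a), g(g(0, e), g(0, 0))))))))  →  s(s(s(s(g(g(s(e), a), g(g(0, e), g(0, 0)))))))   [R2 at 1.1.1]
2. s(s(s(s(g(g(s(e), a), g(g(0, e), g(0, 0)))))))  →  s(s(s(s(g(g(e, e), g(g(0, e), g(0, 0)))))))   [R3 at 1.1.1.1.1]
3. s(s(s(s(g(g(e, e), g(g(0, e), g(0, 0)))))))  →  s(s(s(s(g(e, g(g(0, e), g(0, 0)))))))   [R2 at 1.1.1.1.1]
4. s(s(s(s(g(e, g(g(0, e), g(0, 0)))))))  →  s(s(s(s(g(g(0, e), g(0, 0))))))   [R2 at 1.1.1.1]
5. s(s(s(s(g(g(0, e), g(0, 0))))))  →  s(s(s(s(g(e, g(0, 0))))))   [R5 at 1.1.1.1.1]
6. s(s(s(s(g(e, g(0, 0))))))  →  s(s(s(s(g(0, 0)))))   [R2 at 1.1.1.1]
7. s(s(s(s(g(0, 0)))))  →  s(s(s(s(0))))   [R5 at 1.1.1.1]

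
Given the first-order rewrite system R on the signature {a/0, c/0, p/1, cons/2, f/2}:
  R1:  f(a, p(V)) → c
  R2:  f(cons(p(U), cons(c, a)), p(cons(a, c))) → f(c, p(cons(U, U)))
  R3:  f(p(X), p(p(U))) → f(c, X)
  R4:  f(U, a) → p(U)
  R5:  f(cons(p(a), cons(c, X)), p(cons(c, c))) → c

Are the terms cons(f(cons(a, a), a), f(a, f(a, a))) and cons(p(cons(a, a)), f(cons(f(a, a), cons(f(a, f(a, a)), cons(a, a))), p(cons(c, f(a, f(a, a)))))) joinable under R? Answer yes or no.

yes — NF(t₁) = cons(p(cons(a, a)), c), NF(t₂) = cons(p(cons(a, a)), c)

Reduce t₁ = cons(f(cons(a, a), a), f(a, f(a, a))):
1. cons(f(cons(a, a), a), f(a, f(a, a)))  →  cons(p(cons(a, a)), f(a, f(a, a)))   [R4 at 1]
2. cons(p(cons(a, a)), f(a, f(a, a)))  →  cons(p(cons(a, a)), f(a, p(a)))   [R4 at 2.2]
3. cons(p(cons(a, a)), f(a, p(a)))  →  cons(p(cons(a, a)), c)   [R1 at 2]

Reduce t₂ = cons(p(cons(a, a)), f(cons(f(a, a), cons(f(a, f(a, a)), cons(a, a))), p(cons(c, f(a, f(a, a)))))):
1. cons(p(cons(a, a)), f(cons(f(a, a), cons(f(a, f(a, a)), cons(a, a))), p(cons(c, f(a, f(a, a))))))  →  cons(p(cons(a, a)), f(cons(p(a), cons(f(a, f(a, a)), cons(a, a))), p(cons(c, f(a, f(a, a))))))   [R4 at 2.1.1]
2. cons(p(cons(a, a)), f(cons(p(a), cons(f(a, f(a, a)), cons(a, a))), p(cons(c, f(a, f(a, a))))))  →  cons(p(cons(a, a)), f(cons(p(a), cons(f(a, p(a)), cons(a, a))), p(cons(c, f(a, f(a, a))))))   [R4 at 2.1.2.1.2]
3. cons(p(cons(a, a)), f(cons(p(a), cons(f(a, p(a)), cons(a, a))), p(cons(c, f(a, f(a, a))))))  →  cons(p(cons(a, a)), f(cons(p(a), cons(c, cons(a, a))), p(cons(c, f(a, f(a, a))))))   [R1 at 2.1.2.1]
4. cons(p(cons(a, a)), f(cons(p(a), cons(c, cons(a, a))), p(cons(c, f(a, f(a, a))))))  →  cons(p(cons(a, a)), f(cons(p(a), cons(c, cons(a, a))), p(cons(c, f(a, p(a))))))   [R4 at 2.2.1.2.2]
5. cons(p(cons(a, a)), f(cons(p(a), cons(c, cons(a, a))), p(cons(c, f(a, p(a))))))  →  cons(p(cons(a, a)), f(cons(p(a), cons(c, cons(a, a))), p(cons(c, c))))   [R1 at 2.2.1.2]
6. cons(p(cons(a, a)), f(cons(p(a), cons(c, cons(a, a))), p(cons(c, c))))  →  cons(p(cons(a, a)), c)   [R5 at 2]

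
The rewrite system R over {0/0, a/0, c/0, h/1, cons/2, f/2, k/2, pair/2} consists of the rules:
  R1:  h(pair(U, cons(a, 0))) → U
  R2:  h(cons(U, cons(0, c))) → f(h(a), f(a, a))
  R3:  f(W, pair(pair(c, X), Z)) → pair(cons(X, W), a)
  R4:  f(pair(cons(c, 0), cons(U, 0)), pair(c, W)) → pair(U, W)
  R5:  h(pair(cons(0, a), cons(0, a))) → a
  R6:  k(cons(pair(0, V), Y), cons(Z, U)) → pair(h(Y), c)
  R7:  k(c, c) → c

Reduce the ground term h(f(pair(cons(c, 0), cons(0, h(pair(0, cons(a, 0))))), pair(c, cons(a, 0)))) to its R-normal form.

1. h(f(pair(cons(c, 0), cons(0, h(pair(0, cons(a, 0))))), pair(c, cons(a, 0))))  →  h(f(pair(cons(c, 0), cons(0, 0)), pair(c, cons(a, 0))))   [R1 at 1.1.2.2]
2. h(f(pair(cons(c, 0), cons(0, 0)), pair(c, cons(a, 0))))  →  h(pair(0, cons(a, 0)))   [R4 at 1]
3. h(pair(0, cons(a, 0)))  →  0   [R1 at ε]

0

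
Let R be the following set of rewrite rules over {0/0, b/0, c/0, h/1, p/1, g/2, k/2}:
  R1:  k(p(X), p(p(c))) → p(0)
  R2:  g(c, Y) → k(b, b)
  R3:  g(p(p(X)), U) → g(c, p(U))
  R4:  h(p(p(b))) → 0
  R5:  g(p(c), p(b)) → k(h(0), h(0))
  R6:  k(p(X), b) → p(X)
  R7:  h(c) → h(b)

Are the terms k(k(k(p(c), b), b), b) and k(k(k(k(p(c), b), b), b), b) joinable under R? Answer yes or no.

yes — NF(t₁) = p(c), NF(t₂) = p(c)

Reduce t₁ = k(k(k(p(c), b), b), b):
1. k(k(k(p(c), b), b), b)  →  k(k(p(c), b), b)   [R6 at 1.1]
2. k(k(p(c), b), b)  →  k(p(c), b)   [R6 at 1]
3. k(p(c), b)  →  p(c)   [R6 at ε]

Reduce t₂ = k(k(k(k(p(c), b), b), b), b):
1. k(k(k(k(p(c), b), b), b), b)  →  k(k(k(p(c), b), b), b)   [R6 at 1.1.1]
2. k(k(k(p(c), b), b), b)  →  k(k(p(c), b), b)   [R6 at 1.1]
3. k(k(p(c), b), b)  →  k(p(c), b)   [R6 at 1]
4. k(p(c), b)  →  p(c)   [R6 at ε]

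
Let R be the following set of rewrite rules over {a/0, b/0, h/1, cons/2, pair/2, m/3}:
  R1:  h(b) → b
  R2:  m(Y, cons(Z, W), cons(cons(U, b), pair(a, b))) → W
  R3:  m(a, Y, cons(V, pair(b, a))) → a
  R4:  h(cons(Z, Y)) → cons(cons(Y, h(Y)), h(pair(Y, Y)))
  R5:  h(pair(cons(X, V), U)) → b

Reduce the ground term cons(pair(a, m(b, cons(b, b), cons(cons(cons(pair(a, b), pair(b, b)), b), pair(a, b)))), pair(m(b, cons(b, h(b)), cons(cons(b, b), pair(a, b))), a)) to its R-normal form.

cons(pair(a, b), pair(b, a))

1. cons(pair(a, m(b, cons(b, b), cons(cons(cons(pair(a, b), pair(b, b)), b), pair(a, b)))), pair(m(b, cons(b, h(b)), cons(cons(b, b), pair(a, b))), a))  →  cons(pair(a, b), pair(m(b, cons(b, h(b)), cons(cons(b, b), pair(a, b))), a))   [R2 at 1.2]
2. cons(pair(a, b), pair(m(b, cons(b, h(b)), cons(cons(b, b), pair(a, b))), a))  →  cons(pair(a, b), pair(h(b), a))   [R2 at 2.1]
3. cons(pair(a, b), pair(h(b), a))  →  cons(pair(a, b), pair(b, a))   [R1 at 2.1]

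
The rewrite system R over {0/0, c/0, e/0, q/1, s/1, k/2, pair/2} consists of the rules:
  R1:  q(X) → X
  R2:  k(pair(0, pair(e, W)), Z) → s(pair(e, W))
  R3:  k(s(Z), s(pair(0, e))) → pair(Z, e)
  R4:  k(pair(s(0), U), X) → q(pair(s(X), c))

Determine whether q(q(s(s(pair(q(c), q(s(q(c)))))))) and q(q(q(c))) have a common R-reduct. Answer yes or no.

Reduce t₁ = q(q(s(s(pair(q(c), q(s(q(c)))))))):
1. q(q(s(s(pair(q(c), q(s(q(c))))))))  →  q(s(s(pair(q(c), q(s(q(c)))))))   [R1 at ε]
2. q(s(s(pair(q(c), q(s(q(c)))))))  →  s(s(pair(q(c), q(s(q(c))))))   [R1 at ε]
3. s(s(pair(q(c), q(s(q(c))))))  →  s(s(pair(c, q(s(q(c))))))   [R1 at 1.1.1]
4. s(s(pair(c, q(s(q(c))))))  →  s(s(pair(c, s(q(c)))))   [R1 at 1.1.2]
5. s(s(pair(c, s(q(c)))))  →  s(s(pair(c, s(c))))   [R1 at 1.1.2.1]

Reduce t₂ = q(q(q(c))):
1. q(q(q(c)))  →  q(q(c))   [R1 at ε]
2. q(q(c))  →  q(c)   [R1 at ε]
3. q(c)  →  c   [R1 at ε]

no — NF(t₁) = s(s(pair(c, s(c)))), NF(t₂) = c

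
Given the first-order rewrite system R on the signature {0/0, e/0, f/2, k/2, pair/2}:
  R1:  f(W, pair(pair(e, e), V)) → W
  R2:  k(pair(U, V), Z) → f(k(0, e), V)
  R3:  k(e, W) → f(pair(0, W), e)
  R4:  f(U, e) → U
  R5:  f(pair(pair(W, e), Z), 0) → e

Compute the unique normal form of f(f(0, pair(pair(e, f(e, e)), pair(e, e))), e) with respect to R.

0

1. f(f(0, pair(pair(e, f(e, e)), pair(e, e))), e)  →  f(0, pair(pair(e, f(e, e)), pair(e, e)))   [R4 at ε]
2. f(0, pair(pair(e, f(e, e)), pair(e, e)))  →  f(0, pair(pair(e, e), pair(e, e)))   [R4 at 2.1.2]
3. f(0, pair(pair(e, e), pair(e, e)))  →  0   [R1 at ε]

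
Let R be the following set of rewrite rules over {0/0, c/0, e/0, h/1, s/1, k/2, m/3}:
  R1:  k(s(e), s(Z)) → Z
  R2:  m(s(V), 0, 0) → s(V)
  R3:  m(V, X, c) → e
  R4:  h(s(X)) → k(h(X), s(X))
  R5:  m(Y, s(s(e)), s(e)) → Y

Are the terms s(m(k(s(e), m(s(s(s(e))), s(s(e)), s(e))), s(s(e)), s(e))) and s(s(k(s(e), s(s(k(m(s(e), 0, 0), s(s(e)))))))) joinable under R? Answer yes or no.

Reduce t₁ = s(m(k(s(e), m(s(s(s(e))), s(s(e)), s(e))), s(s(e)), s(e))):
1. s(m(k(s(e), m(s(s(s(e))), s(s(e)), s(e))), s(s(e)), s(e)))  →  s(k(s(e), m(s(s(s(e))), s(s(e)), s(e))))   [R5 at 1]
2. s(k(s(e), m(s(s(s(e))), s(s(e)), s(e))))  →  s(k(s(e), s(s(s(e)))))   [R5 at 1.2]
3. s(k(s(e), s(s(s(e)))))  →  s(s(s(e)))   [R1 at 1]

Reduce t₂ = s(s(k(s(e), s(s(k(m(s(e), 0, 0), s(s(e)))))))):
1. s(s(k(s(e), s(s(k(m(s(e), 0, 0), s(s(e))))))))  →  s(s(s(k(m(s(e), 0, 0), s(s(e))))))   [R1 at 1.1]
2. s(s(s(k(m(s(e), 0, 0), s(s(e))))))  →  s(s(s(k(s(e), s(s(e))))))   [R2 at 1.1.1.1]
3. s(s(s(k(s(e), s(s(e))))))  →  s(s(s(s(e))))   [R1 at 1.1.1]

no — NF(t₁) = s(s(s(e))), NF(t₂) = s(s(s(s(e))))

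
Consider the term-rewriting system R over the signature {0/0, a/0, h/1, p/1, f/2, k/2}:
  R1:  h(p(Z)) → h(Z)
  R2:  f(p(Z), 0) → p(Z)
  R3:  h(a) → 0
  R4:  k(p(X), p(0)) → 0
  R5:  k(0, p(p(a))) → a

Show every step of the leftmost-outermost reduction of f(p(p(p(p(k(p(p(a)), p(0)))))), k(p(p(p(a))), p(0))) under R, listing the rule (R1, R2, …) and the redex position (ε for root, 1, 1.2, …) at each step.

p(p(p(p(0))))

1. f(p(p(p(p(k(p(p(a)), p(0)))))), k(p(p(p(a))), p(0)))  →  f(p(p(p(p(0)))), k(p(p(p(a))), p(0)))   [R4 at 1.1.1.1.1]
2. f(p(p(p(p(0)))), k(p(p(p(a))), p(0)))  →  f(p(p(p(p(0)))), 0)   [R4 at 2]
3. f(p(p(p(p(0)))), 0)  →  p(p(p(p(0))))   [R2 at ε]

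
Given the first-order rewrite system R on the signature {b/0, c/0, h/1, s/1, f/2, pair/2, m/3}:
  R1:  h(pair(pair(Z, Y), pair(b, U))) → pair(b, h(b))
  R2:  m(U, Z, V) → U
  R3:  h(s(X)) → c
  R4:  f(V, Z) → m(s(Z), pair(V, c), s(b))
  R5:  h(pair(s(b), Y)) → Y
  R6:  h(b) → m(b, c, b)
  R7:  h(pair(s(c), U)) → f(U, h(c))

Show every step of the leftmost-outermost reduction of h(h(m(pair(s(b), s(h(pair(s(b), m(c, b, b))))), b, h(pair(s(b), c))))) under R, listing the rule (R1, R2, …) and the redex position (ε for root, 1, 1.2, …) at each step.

c

1. h(h(m(pair(s(b), s(h(pair(s(b), m(c, b, b))))), b, h(pair(s(b), c)))))  →  h(h(pair(s(b), s(h(pair(s(b), m(c, b, b)))))))   [R2 at 1.1]
2. h(h(pair(s(b), s(h(pair(s(b), m(c, b, b)))))))  →  h(s(h(pair(s(b), m(c, b, b)))))   [R5 at 1]
3. h(s(h(pair(s(b), m(c, b, b)))))  →  c   [R3 at ε]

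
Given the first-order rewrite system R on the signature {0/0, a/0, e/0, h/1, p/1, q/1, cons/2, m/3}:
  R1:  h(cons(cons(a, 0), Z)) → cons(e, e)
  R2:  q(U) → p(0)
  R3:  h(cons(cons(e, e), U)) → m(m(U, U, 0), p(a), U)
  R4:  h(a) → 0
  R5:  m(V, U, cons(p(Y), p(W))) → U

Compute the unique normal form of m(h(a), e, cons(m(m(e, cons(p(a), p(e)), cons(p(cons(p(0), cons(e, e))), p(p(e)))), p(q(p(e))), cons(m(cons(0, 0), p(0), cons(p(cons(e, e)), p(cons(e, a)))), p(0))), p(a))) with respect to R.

e

1. m(h(a), e, cons(m(m(e, cons(p(a), p(e)), cons(p(cons(p(0), cons(e, e))), p(p(e)))), p(q(p(e))), cons(m(cons(0, 0), p(0), cons(p(cons(e, e)), p(cons(e, a)))), p(0))), p(a)))  →  m(0, e, cons(m(m(e, cons(p(a), p(e)), cons(p(cons(p(0), cons(e, e))), p(p(e)))), p(q(p(e))), cons(m(cons(0, 0), p(0), cons(p(cons(e, e)), p(cons(e, a)))), p(0))), p(a)))   [R4 at 1]
2. m(0, e, cons(m(m(e, cons(p(a), p(e)), cons(p(cons(p(0), cons(e, e))), p(p(e)))), p(q(p(e))), cons(m(cons(0, 0), p(0), cons(p(cons(e, e)), p(cons(e, a)))), p(0))), p(a)))  →  m(0, e, cons(m(cons(p(a), p(e)), p(q(p(e))), cons(m(cons(0, 0), p(0), cons(p(cons(e, e)), p(cons(e, a)))), p(0))), p(a)))   [R5 at 3.1.1]
3. m(0, e, cons(m(cons(p(a), p(e)), p(q(p(e))), cons(m(cons(0, 0), p(0), cons(p(cons(e, e)), p(cons(e, a)))), p(0))), p(a)))  →  m(0, e, cons(m(cons(p(a), p(e)), p(p(0)), cons(m(cons(0, 0), p(0), cons(p(cons(e, e)), p(cons(e, a)))), p(0))), p(a)))   [R2 at 3.1.2.1]
4. m(0, e, cons(m(cons(p(a), p(e)), p(p(0)), cons(m(cons(0, 0), p(0), cons(p(cons(e, e)), p(cons(e, a)))), p(0))), p(a)))  →  m(0, e, cons(m(cons(p(a), p(e)), p(p(0)), cons(p(0), p(0))), p(a)))   [R5 at 3.1.3.1]
5. m(0, e, cons(m(cons(p(a), p(e)), p(p(0)), cons(p(0), p(0))), p(a)))  →  m(0, e, cons(p(p(0)), p(a)))   [R5 at 3.1]
6. m(0, e, cons(p(p(0)), p(a)))  →  e   [R5 at ε]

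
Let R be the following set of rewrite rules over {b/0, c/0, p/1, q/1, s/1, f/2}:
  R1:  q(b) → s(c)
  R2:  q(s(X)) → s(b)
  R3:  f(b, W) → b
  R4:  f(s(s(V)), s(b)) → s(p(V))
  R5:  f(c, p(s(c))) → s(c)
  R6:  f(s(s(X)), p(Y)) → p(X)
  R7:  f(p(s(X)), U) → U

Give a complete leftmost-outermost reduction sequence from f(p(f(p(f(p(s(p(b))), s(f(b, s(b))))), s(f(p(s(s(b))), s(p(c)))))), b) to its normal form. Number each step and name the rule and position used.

1. f(p(f(p(f(p(s(p(b))), s(f(b, s(b))))), s(f(p(s(s(b))), s(p(c)))))), b)  →  f(p(f(p(s(f(b, s(b)))), s(f(p(s(s(b))), s(p(c)))))), b)   [R7 at 1.1.1.1]
2. f(p(f(p(s(f(b, s(b)))), s(f(p(s(s(b))), s(p(c)))))), b)  →  f(p(s(f(p(s(s(b))), s(p(c))))), b)   [R7 at 1.1]
3. f(p(s(f(p(s(s(b))), s(p(c))))), b)  →  b   [R7 at ε]

b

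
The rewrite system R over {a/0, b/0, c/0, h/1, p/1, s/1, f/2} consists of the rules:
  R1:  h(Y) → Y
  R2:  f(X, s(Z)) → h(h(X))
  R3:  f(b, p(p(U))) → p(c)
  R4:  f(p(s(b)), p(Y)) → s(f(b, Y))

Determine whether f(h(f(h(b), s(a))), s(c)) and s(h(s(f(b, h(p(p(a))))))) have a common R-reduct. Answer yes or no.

no — NF(t₁) = b, NF(t₂) = s(s(p(c)))

Reduce t₁ = f(h(f(h(b), s(a))), s(c)):
1. f(h(f(h(b), s(a))), s(c))  →  h(h(h(f(h(b), s(a)))))   [R2 at ε]
2. h(h(h(f(h(b), s(a)))))  →  h(h(f(h(b), s(a))))   [R1 at ε]
3. h(h(f(h(b), s(a))))  →  h(f(h(b), s(a)))   [R1 at ε]
4. h(f(h(b), s(a)))  →  f(h(b), s(a))   [R1 at ε]
5. f(h(b), s(a))  →  h(h(h(b)))   [R2 at ε]
6. h(h(h(b)))  →  h(h(b))   [R1 at ε]
7. h(h(b))  →  h(b)   [R1 at ε]
8. h(b)  →  b   [R1 at ε]

Reduce t₂ = s(h(s(f(b, h(p(p(a))))))):
1. s(h(s(f(b, h(p(p(a)))))))  →  s(s(f(b, h(p(p(a))))))   [R1 at 1]
2. s(s(f(b, h(p(p(a))))))  →  s(s(f(b, p(p(a)))))   [R1 at 1.1.2]
3. s(s(f(b, p(p(a)))))  →  s(s(p(c)))   [R3 at 1.1]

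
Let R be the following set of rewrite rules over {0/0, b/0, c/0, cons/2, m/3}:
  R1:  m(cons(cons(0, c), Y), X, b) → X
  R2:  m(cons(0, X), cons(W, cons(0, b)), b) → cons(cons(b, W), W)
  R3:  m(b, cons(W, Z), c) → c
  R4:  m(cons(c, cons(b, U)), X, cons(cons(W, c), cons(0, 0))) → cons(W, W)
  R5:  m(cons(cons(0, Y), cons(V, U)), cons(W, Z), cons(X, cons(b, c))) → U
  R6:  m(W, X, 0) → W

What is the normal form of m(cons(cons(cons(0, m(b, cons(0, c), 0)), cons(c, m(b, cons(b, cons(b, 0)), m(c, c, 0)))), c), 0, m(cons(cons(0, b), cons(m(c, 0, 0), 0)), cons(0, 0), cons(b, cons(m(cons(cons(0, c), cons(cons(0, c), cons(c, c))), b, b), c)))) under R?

1. m(cons(cons(cons(0, m(b, cons(0, c), 0)), cons(c, m(b, cons(b, cons(b, 0)), m(c, c, 0)))), c), 0, m(cons(cons(0, b), cons(m(c, 0, 0), 0)), cons(0, 0), cons(b, cons(m(cons(cons(0, c), cons(cons(0, c), cons(c, c))), b, b), c))))  →  m(cons(cons(cons(0, b), cons(c, m(b, cons(b, cons(b, 0)), m(c, c, 0)))), c), 0, m(cons(cons(0, b), cons(m(c, 0, 0), 0)), cons(0, 0), cons(b, cons(m(cons(cons(0, c), cons(cons(0, c), cons(c, c))), b, b), c))))   [R6 at 1.1.1.2]
2. m(cons(cons(cons(0, b), cons(c, m(b, cons(b, cons(b, 0)), m(c, c, 0)))), c), 0, m(cons(cons(0, b), cons(m(c, 0, 0), 0)), cons(0, 0), cons(b, cons(m(cons(cons(0, c), cons(cons(0, c), cons(c, c))), b, b), c))))  →  m(cons(cons(cons(0, b), cons(c, m(b, cons(b, cons(b, 0)), c))), c), 0, m(cons(cons(0, b), cons(m(c, 0, 0), 0)), cons(0, 0), cons(b, cons(m(cons(cons(0, c), cons(cons(0, c), cons(c, c))), b, b), c))))   [R6 at 1.1.2.2.3]
3. m(cons(cons(cons(0, b), cons(c, m(b, cons(b, cons(b, 0)), c))), c), 0, m(cons(cons(0, b), cons(m(c, 0, 0), 0)), cons(0, 0), cons(b, cons(m(cons(cons(0, c), cons(cons(0, c), cons(c, c))), b, b), c))))  →  m(cons(cons(cons(0, b), cons(c, c)), c), 0, m(cons(cons(0, b), cons(m(c, 0, 0), 0)), cons(0, 0), cons(b, cons(m(cons(cons(0, c), cons(cons(0, c), cons(c, c))), b, b), c))))   [R3 at 1.1.2.2]
4. m(cons(cons(cons(0, b), cons(c, c)), c), 0, m(cons(cons(0, b), cons(m(c, 0, 0), 0)), cons(0, 0), cons(b, cons(m(cons(cons(0, c), cons(cons(0, c), cons(c, c))), b, b), c))))  →  m(cons(cons(cons(0, b), cons(c, c)), c), 0, m(cons(cons(0, b), cons(c, 0)), cons(0, 0), cons(b, cons(m(cons(cons(0, c), cons(cons(0, c), cons(c, c))), b, b), c))))   [R6 at 3.1.2.1]
5. m(cons(cons(cons(0, b), cons(c, c)), c), 0, m(cons(cons(0, b), cons(c, 0)), cons(0, 0), cons(b, cons(m(cons(cons(0, c), cons(cons(0, c), cons(c, c))), b, b), c))))  →  m(cons(cons(cons(0, b), cons(c, c)), c), 0, m(cons(cons(0, b), cons(c, 0)), cons(0, 0), cons(b, cons(b, c))))   [R1 at 3.3.2.1]
6. m(cons(cons(cons(0, b), cons(c, c)), c), 0, m(cons(cons(0, b), cons(c, 0)), cons(0, 0), cons(b, cons(b, c))))  →  m(cons(cons(cons(0, b), cons(c, c)), c), 0, 0)   [R5 at 3]
7. m(cons(cons(cons(0, b), cons(c, c)), c), 0, 0)  →  cons(cons(cons(0, b), cons(c, c)), c)   [R6 at ε]

cons(cons(cons(0, b), cons(c, c)), c)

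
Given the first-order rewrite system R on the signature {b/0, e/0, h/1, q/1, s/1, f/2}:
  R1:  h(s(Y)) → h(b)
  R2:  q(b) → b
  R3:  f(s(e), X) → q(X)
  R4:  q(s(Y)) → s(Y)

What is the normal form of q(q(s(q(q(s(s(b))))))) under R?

1. q(q(s(q(q(s(s(b)))))))  →  q(s(q(q(s(s(b))))))   [R4 at 1]
2. q(s(q(q(s(s(b))))))  →  s(q(q(s(s(b)))))   [R4 at ε]
3. s(q(q(s(s(b)))))  →  s(q(s(s(b))))   [R4 at 1.1]
4. s(q(s(s(b))))  →  s(s(s(b)))   [R4 at 1]

s(s(s(b)))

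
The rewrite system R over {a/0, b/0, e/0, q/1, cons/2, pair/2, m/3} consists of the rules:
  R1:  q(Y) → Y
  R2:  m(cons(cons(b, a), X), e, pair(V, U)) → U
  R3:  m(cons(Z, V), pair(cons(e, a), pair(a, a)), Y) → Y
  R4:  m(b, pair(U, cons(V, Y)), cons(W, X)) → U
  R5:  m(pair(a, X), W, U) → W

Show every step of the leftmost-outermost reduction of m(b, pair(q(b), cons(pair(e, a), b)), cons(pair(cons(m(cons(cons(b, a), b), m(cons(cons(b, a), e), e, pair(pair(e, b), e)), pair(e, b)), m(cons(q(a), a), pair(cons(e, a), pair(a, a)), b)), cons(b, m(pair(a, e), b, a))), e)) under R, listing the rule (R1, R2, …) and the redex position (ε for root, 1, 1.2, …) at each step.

b

1. m(b, pair(q(b), cons(pair(e, a), b)), cons(pair(cons(m(cons(cons(b, a), b), m(cons(cons(b, a), e), e, pair(pair(e, b), e)), pair(e, b)), m(cons(q(a), a), pair(cons(e, a), pair(a, a)), b)), cons(b, m(pair(a, e), b, a))), e))  →  q(b)   [R4 at ε]
2. q(b)  →  b   [R1 at ε]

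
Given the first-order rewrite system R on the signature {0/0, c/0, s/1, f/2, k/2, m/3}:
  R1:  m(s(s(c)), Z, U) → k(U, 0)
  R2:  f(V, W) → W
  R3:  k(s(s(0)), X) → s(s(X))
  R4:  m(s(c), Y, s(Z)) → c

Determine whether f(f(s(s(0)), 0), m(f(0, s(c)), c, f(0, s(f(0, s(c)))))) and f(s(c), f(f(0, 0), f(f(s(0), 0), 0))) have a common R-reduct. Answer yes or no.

Reduce t₁ = f(f(s(s(0)), 0), m(f(0, s(c)), c, f(0, s(f(0, s(c)))))):
1. f(f(s(s(0)), 0), m(f(0, s(c)), c, f(0, s(f(0, s(c))))))  →  m(f(0, s(c)), c, f(0, s(f(0, s(c)))))   [R2 at ε]
2. m(f(0, s(c)), c, f(0, s(f(0, s(c)))))  →  m(s(c), c, f(0, s(f(0, s(c)))))   [R2 at 1]
3. m(s(c), c, f(0, s(f(0, s(c)))))  →  m(s(c), c, s(f(0, s(c))))   [R2 at 3]
4. m(s(c), c, s(f(0, s(c))))  →  c   [R4 at ε]

Reduce t₂ = f(s(c), f(f(0, 0), f(f(s(0), 0), 0))):
1. f(s(c), f(f(0, 0), f(f(s(0), 0), 0)))  →  f(f(0, 0), f(f(s(0), 0), 0))   [R2 at ε]
2. f(f(0, 0), f(f(s(0), 0), 0))  →  f(f(s(0), 0), 0)   [R2 at ε]
3. f(f(s(0), 0), 0)  →  0   [R2 at ε]

no — NF(t₁) = c, NF(t₂) = 0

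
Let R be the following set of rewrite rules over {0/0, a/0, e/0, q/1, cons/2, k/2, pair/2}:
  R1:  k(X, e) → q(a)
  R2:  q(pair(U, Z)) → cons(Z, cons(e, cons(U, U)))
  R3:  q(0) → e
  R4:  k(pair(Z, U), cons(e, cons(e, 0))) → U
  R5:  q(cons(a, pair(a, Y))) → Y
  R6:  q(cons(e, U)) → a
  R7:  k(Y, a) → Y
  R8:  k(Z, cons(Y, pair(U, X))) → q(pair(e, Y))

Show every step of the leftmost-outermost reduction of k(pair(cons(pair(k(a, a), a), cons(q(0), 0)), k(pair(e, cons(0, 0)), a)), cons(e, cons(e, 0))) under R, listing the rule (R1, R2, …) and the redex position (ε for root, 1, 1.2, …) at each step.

1. k(pair(cons(pair(k(a, a), a), cons(q(0), 0)), k(pair(e, cons(0, 0)), a)), cons(e, cons(e, 0)))  →  k(pair(e, cons(0, 0)), a)   [R4 at ε]
2. k(pair(e, cons(0, 0)), a)  →  pair(e, cons(0, 0))   [R7 at ε]

pair(e, cons(0, 0))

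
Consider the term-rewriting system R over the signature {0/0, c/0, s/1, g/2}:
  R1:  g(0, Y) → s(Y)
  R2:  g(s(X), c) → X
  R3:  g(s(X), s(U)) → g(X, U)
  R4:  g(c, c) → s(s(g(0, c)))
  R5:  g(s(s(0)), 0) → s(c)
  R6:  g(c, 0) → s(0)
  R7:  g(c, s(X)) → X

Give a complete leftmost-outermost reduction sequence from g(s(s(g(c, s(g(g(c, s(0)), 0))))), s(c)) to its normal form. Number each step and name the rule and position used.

s(0)

1. g(s(s(g(c, s(g(g(c, s(0)), 0))))), s(c))  →  g(s(g(c, s(g(g(c, s(0)), 0)))), c)   [R3 at ε]
2. g(s(g(c, s(g(g(c, s(0)), 0)))), c)  →  g(c, s(g(g(c, s(0)), 0)))   [R2 at ε]
3. g(c, s(g(g(c, s(0)), 0)))  →  g(g(c, s(0)), 0)   [R7 at ε]
4. g(g(c, s(0)), 0)  →  g(0, 0)   [R7 at 1]
5. g(0, 0)  →  s(0)   [R1 at ε]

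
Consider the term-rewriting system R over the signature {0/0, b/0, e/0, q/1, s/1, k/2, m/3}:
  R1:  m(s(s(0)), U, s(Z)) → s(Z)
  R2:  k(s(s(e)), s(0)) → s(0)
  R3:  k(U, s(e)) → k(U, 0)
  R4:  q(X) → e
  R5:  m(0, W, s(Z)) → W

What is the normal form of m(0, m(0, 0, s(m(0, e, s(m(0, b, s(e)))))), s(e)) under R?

0

1. m(0, m(0, 0, s(m(0, e, s(m(0, b, s(e)))))), s(e))  →  m(0, 0, s(m(0, e, s(m(0, b, s(e))))))   [R5 at ε]
2. m(0, 0, s(m(0, e, s(m(0, b, s(e))))))  →  0   [R5 at ε]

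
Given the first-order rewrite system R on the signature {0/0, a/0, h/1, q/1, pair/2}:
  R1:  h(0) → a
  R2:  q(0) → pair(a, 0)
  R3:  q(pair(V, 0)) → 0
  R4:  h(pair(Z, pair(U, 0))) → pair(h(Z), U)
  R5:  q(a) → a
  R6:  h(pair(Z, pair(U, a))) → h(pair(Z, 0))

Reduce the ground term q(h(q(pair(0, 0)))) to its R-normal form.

1. q(h(q(pair(0, 0))))  →  q(h(0))   [R3 at 1.1]
2. q(h(0))  →  q(a)   [R1 at 1]
3. q(a)  →  a   [R5 at ε]

a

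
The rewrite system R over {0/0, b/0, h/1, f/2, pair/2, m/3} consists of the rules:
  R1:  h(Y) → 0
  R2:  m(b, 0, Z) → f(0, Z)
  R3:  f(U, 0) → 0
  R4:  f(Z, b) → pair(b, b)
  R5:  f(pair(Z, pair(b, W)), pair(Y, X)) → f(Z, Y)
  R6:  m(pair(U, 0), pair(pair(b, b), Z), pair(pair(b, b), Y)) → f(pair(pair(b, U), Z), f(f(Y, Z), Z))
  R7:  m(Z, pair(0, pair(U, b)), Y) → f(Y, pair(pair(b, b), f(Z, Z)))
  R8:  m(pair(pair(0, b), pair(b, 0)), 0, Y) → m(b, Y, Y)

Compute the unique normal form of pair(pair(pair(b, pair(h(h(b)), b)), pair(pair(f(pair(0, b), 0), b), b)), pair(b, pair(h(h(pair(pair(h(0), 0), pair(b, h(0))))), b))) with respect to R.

1. pair(pair(pair(b, pair(h(h(b)), b)), pair(pair(f(pair(0, b), 0), b), b)), pair(b, pair(h(h(pair(pair(h(0), 0), pair(b, h(0))))), b)))  →  pair(pair(pair(b, pair(0, b)), pair(pair(f(pair(0, b), 0), b), b)), pair(b, pair(h(h(pair(pair(h(0), 0), pair(b, h(0))))), b)))   [R1 at 1.1.2.1]
2. pair(pair(pair(b, pair(0, b)), pair(pair(f(pair(0, b), 0), b), b)), pair(b, pair(h(h(pair(pair(h(0), 0), pair(b, h(0))))), b)))  →  pair(pair(pair(b, pair(0, b)), pair(pair(0, b), b)), pair(b, pair(h(h(pair(pair(h(0), 0), pair(b, h(0))))), b)))   [R3 at 1.2.1.1]
3. pair(pair(pair(b, pair(0, b)), pair(pair(0, b), b)), pair(b, pair(h(h(pair(pair(h(0), 0), pair(b, h(0))))), b)))  →  pair(pair(pair(b, pair(0, b)), pair(pair(0, b), b)), pair(b, pair(0, b)))   [R1 at 2.2.1]

pair(pair(pair(b, pair(0, b)), pair(pair(0, b), b)), pair(b, pair(0, b)))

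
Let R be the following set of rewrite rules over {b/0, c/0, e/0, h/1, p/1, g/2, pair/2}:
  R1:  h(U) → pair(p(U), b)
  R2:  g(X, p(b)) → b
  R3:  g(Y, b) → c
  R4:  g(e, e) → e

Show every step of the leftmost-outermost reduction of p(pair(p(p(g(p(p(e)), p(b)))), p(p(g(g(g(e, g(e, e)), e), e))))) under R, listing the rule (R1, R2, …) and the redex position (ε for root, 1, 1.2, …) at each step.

p(pair(p(p(b)), p(p(e))))

1. p(pair(p(p(g(p(p(e)), p(b)))), p(p(g(g(g(e, g(e, e)), e), e)))))  →  p(pair(p(p(b)), p(p(g(g(g(e, g(e, e)), e), e)))))   [R2 at 1.1.1.1]
2. p(pair(p(p(b)), p(p(g(g(g(e, g(e, e)), e), e)))))  →  p(pair(p(p(b)), p(p(g(g(g(e, e), e), e)))))   [R4 at 1.2.1.1.1.1.2]
3. p(pair(p(p(b)), p(p(g(g(g(e, e), e), e)))))  →  p(pair(p(p(b)), p(p(g(g(e, e), e)))))   [R4 at 1.2.1.1.1.1]
4. p(pair(p(p(b)), p(p(g(g(e, e), e)))))  →  p(pair(p(p(b)), p(p(g(e, e)))))   [R4 at 1.2.1.1.1]
5. p(pair(p(p(b)), p(p(g(e, e)))))  →  p(pair(p(p(b)), p(p(e))))   [R4 at 1.2.1.1]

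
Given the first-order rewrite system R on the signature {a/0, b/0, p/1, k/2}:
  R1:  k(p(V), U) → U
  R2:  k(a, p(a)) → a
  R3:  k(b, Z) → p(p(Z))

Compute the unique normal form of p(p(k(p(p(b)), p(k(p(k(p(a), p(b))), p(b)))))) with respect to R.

p(p(p(p(b))))

1. p(p(k(p(p(b)), p(k(p(k(p(a), p(b))), p(b))))))  →  p(p(p(k(p(k(p(a), p(b))), p(b)))))   [R1 at 1.1]
2. p(p(p(k(p(k(p(a), p(b))), p(b)))))  →  p(p(p(p(b))))   [R1 at 1.1.1]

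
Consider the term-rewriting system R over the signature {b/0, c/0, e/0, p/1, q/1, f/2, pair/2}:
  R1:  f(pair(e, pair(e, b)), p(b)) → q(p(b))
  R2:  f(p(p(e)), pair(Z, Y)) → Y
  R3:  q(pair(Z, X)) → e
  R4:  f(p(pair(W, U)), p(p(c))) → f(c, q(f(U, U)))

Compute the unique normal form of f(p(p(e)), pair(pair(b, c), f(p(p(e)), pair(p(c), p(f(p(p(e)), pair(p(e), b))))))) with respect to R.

1. f(p(p(e)), pair(pair(b, c), f(p(p(e)), pair(p(c), p(f(p(p(e)), pair(p(e), b)))))))  →  f(p(p(e)), pair(p(c), p(f(p(p(e)), pair(p(e), b)))))   [R2 at ε]
2. f(p(p(e)), pair(p(c), p(f(p(p(e)), pair(p(e), b)))))  →  p(f(p(p(e)), pair(p(e), b)))   [R2 at ε]
3. p(f(p(p(e)), pair(p(e), b)))  →  p(b)   [R2 at 1]

p(b)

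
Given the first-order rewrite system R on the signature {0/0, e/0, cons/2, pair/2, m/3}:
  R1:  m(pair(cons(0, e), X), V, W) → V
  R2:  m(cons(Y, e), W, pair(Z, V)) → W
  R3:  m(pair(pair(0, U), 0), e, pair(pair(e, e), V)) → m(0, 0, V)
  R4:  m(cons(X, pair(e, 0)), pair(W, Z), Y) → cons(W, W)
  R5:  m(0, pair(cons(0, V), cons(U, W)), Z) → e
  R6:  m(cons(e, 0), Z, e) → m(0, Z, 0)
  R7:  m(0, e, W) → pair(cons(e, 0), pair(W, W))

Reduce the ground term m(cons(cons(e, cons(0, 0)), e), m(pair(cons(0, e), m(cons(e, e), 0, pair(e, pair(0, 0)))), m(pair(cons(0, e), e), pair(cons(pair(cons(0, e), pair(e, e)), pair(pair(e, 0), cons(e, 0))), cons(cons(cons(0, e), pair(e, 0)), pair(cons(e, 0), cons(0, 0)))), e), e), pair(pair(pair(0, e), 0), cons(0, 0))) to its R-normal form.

pair(cons(pair(cons(0, e), pair(e, e)), pair(pair(e, 0), cons(e, 0))), cons(cons(cons(0, e), pair(e, 0)), pair(cons(e, 0), cons(0, 0))))

1. m(cons(cons(e, cons(0, 0)), e), m(pair(cons(0, e), m(cons(e, e), 0, pair(e, pair(0, 0)))), m(pair(cons(0, e), e), pair(cons(pair(cons(0, e), pair(e, e)), pair(pair(e, 0), cons(e, 0))), cons(cons(cons(0, e), pair(e, 0)), pair(cons(e, 0), cons(0, 0)))), e), e), pair(pair(pair(0, e), 0), cons(0, 0)))  →  m(pair(cons(0, e), m(cons(e, e), 0, pair(e, pair(0, 0)))), m(pair(cons(0, e), e), pair(cons(pair(cons(0, e), pair(e, e)), pair(pair(e, 0), cons(e, 0))), cons(cons(cons(0, e), pair(e, 0)), pair(cons(e, 0), cons(0, 0)))), e), e)   [R2 at ε]
2. m(pair(cons(0, e), m(cons(e, e), 0, pair(e, pair(0, 0)))), m(pair(cons(0, e), e), pair(cons(pair(cons(0, e), pair(e, e)), pair(pair(e, 0), cons(e, 0))), cons(cons(cons(0, e), pair(e, 0)), pair(cons(e, 0), cons(0, 0)))), e), e)  →  m(pair(cons(0, e), e), pair(cons(pair(cons(0, e), pair(e, e)), pair(pair(e, 0), cons(e, 0))), cons(cons(cons(0, e), pair(e, 0)), pair(cons(e, 0), cons(0, 0)))), e)   [R1 at ε]
3. m(pair(cons(0, e), e), pair(cons(pair(cons(0, e), pair(e, e)), pair(pair(e, 0), cons(e, 0))), cons(cons(cons(0, e), pair(e, 0)), pair(cons(e, 0), cons(0, 0)))), e)  →  pair(cons(pair(cons(0, e), pair(e, e)), pair(pair(e, 0), cons(e, 0))), cons(cons(cons(0, e), pair(e, 0)), pair(cons(e, 0), cons(0, 0))))   [R1 at ε]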